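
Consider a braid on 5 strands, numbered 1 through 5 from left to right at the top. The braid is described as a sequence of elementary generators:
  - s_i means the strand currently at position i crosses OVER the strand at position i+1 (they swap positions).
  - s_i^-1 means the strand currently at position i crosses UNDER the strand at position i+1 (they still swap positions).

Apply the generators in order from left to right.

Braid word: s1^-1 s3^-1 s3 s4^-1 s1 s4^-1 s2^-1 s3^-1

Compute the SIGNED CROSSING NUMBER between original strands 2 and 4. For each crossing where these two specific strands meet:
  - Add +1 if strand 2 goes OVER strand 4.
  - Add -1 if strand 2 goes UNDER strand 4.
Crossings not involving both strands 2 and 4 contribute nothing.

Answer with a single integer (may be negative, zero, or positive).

Answer: -1

Derivation:
Gen 1: crossing 1x2. Both 2&4? no. Sum: 0
Gen 2: crossing 3x4. Both 2&4? no. Sum: 0
Gen 3: crossing 4x3. Both 2&4? no. Sum: 0
Gen 4: crossing 4x5. Both 2&4? no. Sum: 0
Gen 5: crossing 2x1. Both 2&4? no. Sum: 0
Gen 6: crossing 5x4. Both 2&4? no. Sum: 0
Gen 7: crossing 2x3. Both 2&4? no. Sum: 0
Gen 8: 2 under 4. Both 2&4? yes. Contrib: -1. Sum: -1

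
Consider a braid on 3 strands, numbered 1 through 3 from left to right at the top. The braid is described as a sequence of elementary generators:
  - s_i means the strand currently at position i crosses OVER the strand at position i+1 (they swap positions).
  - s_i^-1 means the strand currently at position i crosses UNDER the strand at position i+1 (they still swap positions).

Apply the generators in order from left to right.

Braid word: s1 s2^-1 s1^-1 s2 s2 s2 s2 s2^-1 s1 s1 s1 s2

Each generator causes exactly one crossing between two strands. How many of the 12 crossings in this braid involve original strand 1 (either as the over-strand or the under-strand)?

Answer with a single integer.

Answer: 10

Derivation:
Gen 1: crossing 1x2. Involves strand 1? yes. Count so far: 1
Gen 2: crossing 1x3. Involves strand 1? yes. Count so far: 2
Gen 3: crossing 2x3. Involves strand 1? no. Count so far: 2
Gen 4: crossing 2x1. Involves strand 1? yes. Count so far: 3
Gen 5: crossing 1x2. Involves strand 1? yes. Count so far: 4
Gen 6: crossing 2x1. Involves strand 1? yes. Count so far: 5
Gen 7: crossing 1x2. Involves strand 1? yes. Count so far: 6
Gen 8: crossing 2x1. Involves strand 1? yes. Count so far: 7
Gen 9: crossing 3x1. Involves strand 1? yes. Count so far: 8
Gen 10: crossing 1x3. Involves strand 1? yes. Count so far: 9
Gen 11: crossing 3x1. Involves strand 1? yes. Count so far: 10
Gen 12: crossing 3x2. Involves strand 1? no. Count so far: 10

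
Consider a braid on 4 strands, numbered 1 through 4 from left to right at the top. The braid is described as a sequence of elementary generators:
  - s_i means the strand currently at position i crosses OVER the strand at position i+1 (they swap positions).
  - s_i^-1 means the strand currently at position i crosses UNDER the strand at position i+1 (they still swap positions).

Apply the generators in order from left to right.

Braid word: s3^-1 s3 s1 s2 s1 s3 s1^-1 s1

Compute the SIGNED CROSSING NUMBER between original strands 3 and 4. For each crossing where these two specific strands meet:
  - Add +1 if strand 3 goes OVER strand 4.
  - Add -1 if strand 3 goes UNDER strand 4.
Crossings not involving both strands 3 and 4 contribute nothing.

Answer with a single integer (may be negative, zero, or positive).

Answer: -2

Derivation:
Gen 1: 3 under 4. Both 3&4? yes. Contrib: -1. Sum: -1
Gen 2: 4 over 3. Both 3&4? yes. Contrib: -1. Sum: -2
Gen 3: crossing 1x2. Both 3&4? no. Sum: -2
Gen 4: crossing 1x3. Both 3&4? no. Sum: -2
Gen 5: crossing 2x3. Both 3&4? no. Sum: -2
Gen 6: crossing 1x4. Both 3&4? no. Sum: -2
Gen 7: crossing 3x2. Both 3&4? no. Sum: -2
Gen 8: crossing 2x3. Both 3&4? no. Sum: -2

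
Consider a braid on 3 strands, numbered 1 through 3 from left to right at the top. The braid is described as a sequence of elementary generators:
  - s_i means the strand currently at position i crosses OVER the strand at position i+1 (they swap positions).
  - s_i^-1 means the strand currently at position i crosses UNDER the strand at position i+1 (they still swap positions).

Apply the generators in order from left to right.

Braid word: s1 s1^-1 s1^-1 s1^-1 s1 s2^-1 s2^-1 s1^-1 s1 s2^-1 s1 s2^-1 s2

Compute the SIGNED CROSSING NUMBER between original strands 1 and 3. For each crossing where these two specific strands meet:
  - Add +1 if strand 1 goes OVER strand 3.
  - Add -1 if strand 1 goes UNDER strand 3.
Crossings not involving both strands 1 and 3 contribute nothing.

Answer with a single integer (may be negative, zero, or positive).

Gen 1: crossing 1x2. Both 1&3? no. Sum: 0
Gen 2: crossing 2x1. Both 1&3? no. Sum: 0
Gen 3: crossing 1x2. Both 1&3? no. Sum: 0
Gen 4: crossing 2x1. Both 1&3? no. Sum: 0
Gen 5: crossing 1x2. Both 1&3? no. Sum: 0
Gen 6: 1 under 3. Both 1&3? yes. Contrib: -1. Sum: -1
Gen 7: 3 under 1. Both 1&3? yes. Contrib: +1. Sum: 0
Gen 8: crossing 2x1. Both 1&3? no. Sum: 0
Gen 9: crossing 1x2. Both 1&3? no. Sum: 0
Gen 10: 1 under 3. Both 1&3? yes. Contrib: -1. Sum: -1
Gen 11: crossing 2x3. Both 1&3? no. Sum: -1
Gen 12: crossing 2x1. Both 1&3? no. Sum: -1
Gen 13: crossing 1x2. Both 1&3? no. Sum: -1

Answer: -1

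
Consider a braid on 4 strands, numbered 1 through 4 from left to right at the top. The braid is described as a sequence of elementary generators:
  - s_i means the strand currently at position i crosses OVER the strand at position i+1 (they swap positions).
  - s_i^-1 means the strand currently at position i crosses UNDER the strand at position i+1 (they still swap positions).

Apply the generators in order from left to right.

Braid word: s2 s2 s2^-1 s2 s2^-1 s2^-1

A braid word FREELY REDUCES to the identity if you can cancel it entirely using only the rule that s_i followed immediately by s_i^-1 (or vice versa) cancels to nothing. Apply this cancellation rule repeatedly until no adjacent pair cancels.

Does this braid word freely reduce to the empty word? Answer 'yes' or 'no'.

Answer: yes

Derivation:
Gen 1 (s2): push. Stack: [s2]
Gen 2 (s2): push. Stack: [s2 s2]
Gen 3 (s2^-1): cancels prior s2. Stack: [s2]
Gen 4 (s2): push. Stack: [s2 s2]
Gen 5 (s2^-1): cancels prior s2. Stack: [s2]
Gen 6 (s2^-1): cancels prior s2. Stack: []
Reduced word: (empty)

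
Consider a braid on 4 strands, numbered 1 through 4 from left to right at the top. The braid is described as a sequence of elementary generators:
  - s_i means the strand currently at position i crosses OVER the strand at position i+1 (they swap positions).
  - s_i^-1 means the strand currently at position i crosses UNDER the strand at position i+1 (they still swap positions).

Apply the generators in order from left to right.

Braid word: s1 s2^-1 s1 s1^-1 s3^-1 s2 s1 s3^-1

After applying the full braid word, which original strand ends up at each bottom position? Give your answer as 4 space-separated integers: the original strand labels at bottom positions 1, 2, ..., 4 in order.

Gen 1 (s1): strand 1 crosses over strand 2. Perm now: [2 1 3 4]
Gen 2 (s2^-1): strand 1 crosses under strand 3. Perm now: [2 3 1 4]
Gen 3 (s1): strand 2 crosses over strand 3. Perm now: [3 2 1 4]
Gen 4 (s1^-1): strand 3 crosses under strand 2. Perm now: [2 3 1 4]
Gen 5 (s3^-1): strand 1 crosses under strand 4. Perm now: [2 3 4 1]
Gen 6 (s2): strand 3 crosses over strand 4. Perm now: [2 4 3 1]
Gen 7 (s1): strand 2 crosses over strand 4. Perm now: [4 2 3 1]
Gen 8 (s3^-1): strand 3 crosses under strand 1. Perm now: [4 2 1 3]

Answer: 4 2 1 3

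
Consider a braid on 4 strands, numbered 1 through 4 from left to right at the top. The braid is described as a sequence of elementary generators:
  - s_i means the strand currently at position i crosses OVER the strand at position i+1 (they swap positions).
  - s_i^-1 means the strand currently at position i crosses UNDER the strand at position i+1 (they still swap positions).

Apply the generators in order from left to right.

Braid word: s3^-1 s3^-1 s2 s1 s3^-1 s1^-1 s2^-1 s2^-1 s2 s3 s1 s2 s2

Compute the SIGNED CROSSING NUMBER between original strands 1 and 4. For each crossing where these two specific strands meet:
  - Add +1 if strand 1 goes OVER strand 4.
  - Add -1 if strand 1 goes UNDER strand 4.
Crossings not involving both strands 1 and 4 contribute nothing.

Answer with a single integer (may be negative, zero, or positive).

Answer: 1

Derivation:
Gen 1: crossing 3x4. Both 1&4? no. Sum: 0
Gen 2: crossing 4x3. Both 1&4? no. Sum: 0
Gen 3: crossing 2x3. Both 1&4? no. Sum: 0
Gen 4: crossing 1x3. Both 1&4? no. Sum: 0
Gen 5: crossing 2x4. Both 1&4? no. Sum: 0
Gen 6: crossing 3x1. Both 1&4? no. Sum: 0
Gen 7: crossing 3x4. Both 1&4? no. Sum: 0
Gen 8: crossing 4x3. Both 1&4? no. Sum: 0
Gen 9: crossing 3x4. Both 1&4? no. Sum: 0
Gen 10: crossing 3x2. Both 1&4? no. Sum: 0
Gen 11: 1 over 4. Both 1&4? yes. Contrib: +1. Sum: 1
Gen 12: crossing 1x2. Both 1&4? no. Sum: 1
Gen 13: crossing 2x1. Both 1&4? no. Sum: 1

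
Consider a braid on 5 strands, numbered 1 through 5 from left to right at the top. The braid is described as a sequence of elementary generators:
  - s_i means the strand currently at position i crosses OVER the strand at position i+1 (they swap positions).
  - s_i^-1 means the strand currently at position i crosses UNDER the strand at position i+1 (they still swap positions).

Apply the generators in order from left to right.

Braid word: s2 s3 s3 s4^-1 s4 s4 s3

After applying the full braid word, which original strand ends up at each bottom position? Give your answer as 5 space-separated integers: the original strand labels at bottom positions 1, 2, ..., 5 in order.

Answer: 1 3 5 2 4

Derivation:
Gen 1 (s2): strand 2 crosses over strand 3. Perm now: [1 3 2 4 5]
Gen 2 (s3): strand 2 crosses over strand 4. Perm now: [1 3 4 2 5]
Gen 3 (s3): strand 4 crosses over strand 2. Perm now: [1 3 2 4 5]
Gen 4 (s4^-1): strand 4 crosses under strand 5. Perm now: [1 3 2 5 4]
Gen 5 (s4): strand 5 crosses over strand 4. Perm now: [1 3 2 4 5]
Gen 6 (s4): strand 4 crosses over strand 5. Perm now: [1 3 2 5 4]
Gen 7 (s3): strand 2 crosses over strand 5. Perm now: [1 3 5 2 4]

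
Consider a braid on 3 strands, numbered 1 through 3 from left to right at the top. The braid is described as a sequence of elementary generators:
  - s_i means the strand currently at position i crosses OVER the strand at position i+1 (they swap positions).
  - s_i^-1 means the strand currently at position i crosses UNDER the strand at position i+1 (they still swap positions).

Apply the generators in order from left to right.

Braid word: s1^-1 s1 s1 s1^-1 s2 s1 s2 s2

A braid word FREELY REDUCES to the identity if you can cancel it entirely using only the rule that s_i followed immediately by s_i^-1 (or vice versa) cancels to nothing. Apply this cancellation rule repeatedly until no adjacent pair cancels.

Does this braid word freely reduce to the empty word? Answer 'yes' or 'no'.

Gen 1 (s1^-1): push. Stack: [s1^-1]
Gen 2 (s1): cancels prior s1^-1. Stack: []
Gen 3 (s1): push. Stack: [s1]
Gen 4 (s1^-1): cancels prior s1. Stack: []
Gen 5 (s2): push. Stack: [s2]
Gen 6 (s1): push. Stack: [s2 s1]
Gen 7 (s2): push. Stack: [s2 s1 s2]
Gen 8 (s2): push. Stack: [s2 s1 s2 s2]
Reduced word: s2 s1 s2 s2

Answer: no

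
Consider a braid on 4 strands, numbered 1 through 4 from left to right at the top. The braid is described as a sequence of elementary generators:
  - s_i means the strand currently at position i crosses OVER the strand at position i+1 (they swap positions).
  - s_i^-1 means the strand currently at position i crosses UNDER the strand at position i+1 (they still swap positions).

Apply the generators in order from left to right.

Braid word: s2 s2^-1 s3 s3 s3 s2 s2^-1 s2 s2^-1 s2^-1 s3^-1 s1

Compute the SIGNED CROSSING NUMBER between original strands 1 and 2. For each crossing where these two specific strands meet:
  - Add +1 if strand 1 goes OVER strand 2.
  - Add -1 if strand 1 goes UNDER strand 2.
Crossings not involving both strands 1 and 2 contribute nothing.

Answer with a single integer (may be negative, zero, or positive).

Answer: 0

Derivation:
Gen 1: crossing 2x3. Both 1&2? no. Sum: 0
Gen 2: crossing 3x2. Both 1&2? no. Sum: 0
Gen 3: crossing 3x4. Both 1&2? no. Sum: 0
Gen 4: crossing 4x3. Both 1&2? no. Sum: 0
Gen 5: crossing 3x4. Both 1&2? no. Sum: 0
Gen 6: crossing 2x4. Both 1&2? no. Sum: 0
Gen 7: crossing 4x2. Both 1&2? no. Sum: 0
Gen 8: crossing 2x4. Both 1&2? no. Sum: 0
Gen 9: crossing 4x2. Both 1&2? no. Sum: 0
Gen 10: crossing 2x4. Both 1&2? no. Sum: 0
Gen 11: crossing 2x3. Both 1&2? no. Sum: 0
Gen 12: crossing 1x4. Both 1&2? no. Sum: 0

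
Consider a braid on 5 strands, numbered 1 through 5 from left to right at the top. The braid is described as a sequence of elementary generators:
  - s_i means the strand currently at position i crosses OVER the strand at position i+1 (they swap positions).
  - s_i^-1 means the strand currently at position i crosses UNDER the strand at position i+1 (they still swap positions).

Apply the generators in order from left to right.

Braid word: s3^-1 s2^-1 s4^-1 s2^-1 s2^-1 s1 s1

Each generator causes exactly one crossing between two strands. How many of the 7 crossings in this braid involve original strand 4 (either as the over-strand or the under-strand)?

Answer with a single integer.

Answer: 6

Derivation:
Gen 1: crossing 3x4. Involves strand 4? yes. Count so far: 1
Gen 2: crossing 2x4. Involves strand 4? yes. Count so far: 2
Gen 3: crossing 3x5. Involves strand 4? no. Count so far: 2
Gen 4: crossing 4x2. Involves strand 4? yes. Count so far: 3
Gen 5: crossing 2x4. Involves strand 4? yes. Count so far: 4
Gen 6: crossing 1x4. Involves strand 4? yes. Count so far: 5
Gen 7: crossing 4x1. Involves strand 4? yes. Count so far: 6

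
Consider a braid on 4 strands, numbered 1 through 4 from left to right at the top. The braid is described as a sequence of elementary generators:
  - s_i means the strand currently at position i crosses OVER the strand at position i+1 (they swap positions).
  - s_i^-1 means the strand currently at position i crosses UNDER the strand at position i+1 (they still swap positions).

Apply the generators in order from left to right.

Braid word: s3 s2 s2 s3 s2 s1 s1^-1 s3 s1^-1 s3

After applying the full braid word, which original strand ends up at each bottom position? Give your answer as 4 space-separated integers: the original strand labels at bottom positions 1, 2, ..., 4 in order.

Answer: 3 1 2 4

Derivation:
Gen 1 (s3): strand 3 crosses over strand 4. Perm now: [1 2 4 3]
Gen 2 (s2): strand 2 crosses over strand 4. Perm now: [1 4 2 3]
Gen 3 (s2): strand 4 crosses over strand 2. Perm now: [1 2 4 3]
Gen 4 (s3): strand 4 crosses over strand 3. Perm now: [1 2 3 4]
Gen 5 (s2): strand 2 crosses over strand 3. Perm now: [1 3 2 4]
Gen 6 (s1): strand 1 crosses over strand 3. Perm now: [3 1 2 4]
Gen 7 (s1^-1): strand 3 crosses under strand 1. Perm now: [1 3 2 4]
Gen 8 (s3): strand 2 crosses over strand 4. Perm now: [1 3 4 2]
Gen 9 (s1^-1): strand 1 crosses under strand 3. Perm now: [3 1 4 2]
Gen 10 (s3): strand 4 crosses over strand 2. Perm now: [3 1 2 4]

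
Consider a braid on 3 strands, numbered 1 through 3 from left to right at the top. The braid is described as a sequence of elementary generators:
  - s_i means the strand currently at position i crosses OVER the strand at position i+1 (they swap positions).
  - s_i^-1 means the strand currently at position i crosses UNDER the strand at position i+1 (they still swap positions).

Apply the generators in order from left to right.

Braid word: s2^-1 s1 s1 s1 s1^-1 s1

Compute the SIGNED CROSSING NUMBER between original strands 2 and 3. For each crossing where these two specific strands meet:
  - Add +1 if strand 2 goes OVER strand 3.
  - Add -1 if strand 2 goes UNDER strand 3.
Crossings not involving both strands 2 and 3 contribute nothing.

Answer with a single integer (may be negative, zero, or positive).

Answer: -1

Derivation:
Gen 1: 2 under 3. Both 2&3? yes. Contrib: -1. Sum: -1
Gen 2: crossing 1x3. Both 2&3? no. Sum: -1
Gen 3: crossing 3x1. Both 2&3? no. Sum: -1
Gen 4: crossing 1x3. Both 2&3? no. Sum: -1
Gen 5: crossing 3x1. Both 2&3? no. Sum: -1
Gen 6: crossing 1x3. Both 2&3? no. Sum: -1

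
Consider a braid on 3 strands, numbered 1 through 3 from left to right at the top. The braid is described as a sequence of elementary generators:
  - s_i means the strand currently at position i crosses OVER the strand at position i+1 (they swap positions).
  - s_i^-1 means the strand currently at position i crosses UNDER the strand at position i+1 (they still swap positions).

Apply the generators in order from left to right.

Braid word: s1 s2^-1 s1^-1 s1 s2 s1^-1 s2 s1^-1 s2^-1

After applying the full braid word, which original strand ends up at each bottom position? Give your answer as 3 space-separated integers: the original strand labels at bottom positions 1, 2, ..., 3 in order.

Answer: 3 2 1

Derivation:
Gen 1 (s1): strand 1 crosses over strand 2. Perm now: [2 1 3]
Gen 2 (s2^-1): strand 1 crosses under strand 3. Perm now: [2 3 1]
Gen 3 (s1^-1): strand 2 crosses under strand 3. Perm now: [3 2 1]
Gen 4 (s1): strand 3 crosses over strand 2. Perm now: [2 3 1]
Gen 5 (s2): strand 3 crosses over strand 1. Perm now: [2 1 3]
Gen 6 (s1^-1): strand 2 crosses under strand 1. Perm now: [1 2 3]
Gen 7 (s2): strand 2 crosses over strand 3. Perm now: [1 3 2]
Gen 8 (s1^-1): strand 1 crosses under strand 3. Perm now: [3 1 2]
Gen 9 (s2^-1): strand 1 crosses under strand 2. Perm now: [3 2 1]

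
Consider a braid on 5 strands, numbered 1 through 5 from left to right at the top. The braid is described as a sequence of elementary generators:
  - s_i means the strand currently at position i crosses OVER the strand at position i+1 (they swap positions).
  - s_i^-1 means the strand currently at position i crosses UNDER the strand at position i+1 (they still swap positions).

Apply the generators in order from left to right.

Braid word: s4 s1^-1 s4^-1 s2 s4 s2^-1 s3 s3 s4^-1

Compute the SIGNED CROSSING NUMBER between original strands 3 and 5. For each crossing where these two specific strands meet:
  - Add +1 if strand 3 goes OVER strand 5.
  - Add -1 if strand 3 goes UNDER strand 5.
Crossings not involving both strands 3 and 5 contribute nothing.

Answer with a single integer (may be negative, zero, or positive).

Answer: 0

Derivation:
Gen 1: crossing 4x5. Both 3&5? no. Sum: 0
Gen 2: crossing 1x2. Both 3&5? no. Sum: 0
Gen 3: crossing 5x4. Both 3&5? no. Sum: 0
Gen 4: crossing 1x3. Both 3&5? no. Sum: 0
Gen 5: crossing 4x5. Both 3&5? no. Sum: 0
Gen 6: crossing 3x1. Both 3&5? no. Sum: 0
Gen 7: 3 over 5. Both 3&5? yes. Contrib: +1. Sum: 1
Gen 8: 5 over 3. Both 3&5? yes. Contrib: -1. Sum: 0
Gen 9: crossing 5x4. Both 3&5? no. Sum: 0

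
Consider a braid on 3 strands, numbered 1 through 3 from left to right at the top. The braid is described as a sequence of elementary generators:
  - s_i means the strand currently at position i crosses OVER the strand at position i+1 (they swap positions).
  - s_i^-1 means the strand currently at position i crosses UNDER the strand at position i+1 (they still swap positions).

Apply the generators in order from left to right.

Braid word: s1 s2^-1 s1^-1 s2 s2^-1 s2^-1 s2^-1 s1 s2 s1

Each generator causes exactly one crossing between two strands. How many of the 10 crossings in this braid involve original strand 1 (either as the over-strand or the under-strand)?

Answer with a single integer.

Answer: 8

Derivation:
Gen 1: crossing 1x2. Involves strand 1? yes. Count so far: 1
Gen 2: crossing 1x3. Involves strand 1? yes. Count so far: 2
Gen 3: crossing 2x3. Involves strand 1? no. Count so far: 2
Gen 4: crossing 2x1. Involves strand 1? yes. Count so far: 3
Gen 5: crossing 1x2. Involves strand 1? yes. Count so far: 4
Gen 6: crossing 2x1. Involves strand 1? yes. Count so far: 5
Gen 7: crossing 1x2. Involves strand 1? yes. Count so far: 6
Gen 8: crossing 3x2. Involves strand 1? no. Count so far: 6
Gen 9: crossing 3x1. Involves strand 1? yes. Count so far: 7
Gen 10: crossing 2x1. Involves strand 1? yes. Count so far: 8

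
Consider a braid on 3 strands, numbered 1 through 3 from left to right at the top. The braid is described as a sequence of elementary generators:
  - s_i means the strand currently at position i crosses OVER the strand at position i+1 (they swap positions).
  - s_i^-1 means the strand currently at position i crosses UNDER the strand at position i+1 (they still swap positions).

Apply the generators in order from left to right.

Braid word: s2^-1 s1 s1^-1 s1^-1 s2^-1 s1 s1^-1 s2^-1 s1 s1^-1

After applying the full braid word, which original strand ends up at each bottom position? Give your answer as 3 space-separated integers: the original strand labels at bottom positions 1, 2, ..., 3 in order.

Gen 1 (s2^-1): strand 2 crosses under strand 3. Perm now: [1 3 2]
Gen 2 (s1): strand 1 crosses over strand 3. Perm now: [3 1 2]
Gen 3 (s1^-1): strand 3 crosses under strand 1. Perm now: [1 3 2]
Gen 4 (s1^-1): strand 1 crosses under strand 3. Perm now: [3 1 2]
Gen 5 (s2^-1): strand 1 crosses under strand 2. Perm now: [3 2 1]
Gen 6 (s1): strand 3 crosses over strand 2. Perm now: [2 3 1]
Gen 7 (s1^-1): strand 2 crosses under strand 3. Perm now: [3 2 1]
Gen 8 (s2^-1): strand 2 crosses under strand 1. Perm now: [3 1 2]
Gen 9 (s1): strand 3 crosses over strand 1. Perm now: [1 3 2]
Gen 10 (s1^-1): strand 1 crosses under strand 3. Perm now: [3 1 2]

Answer: 3 1 2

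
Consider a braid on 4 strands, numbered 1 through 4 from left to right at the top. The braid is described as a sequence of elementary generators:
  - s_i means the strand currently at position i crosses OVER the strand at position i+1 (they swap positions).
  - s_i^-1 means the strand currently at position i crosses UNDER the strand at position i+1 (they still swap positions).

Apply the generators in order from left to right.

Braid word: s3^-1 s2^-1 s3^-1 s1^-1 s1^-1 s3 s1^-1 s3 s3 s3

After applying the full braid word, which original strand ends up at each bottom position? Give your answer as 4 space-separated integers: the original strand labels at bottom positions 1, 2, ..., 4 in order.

Gen 1 (s3^-1): strand 3 crosses under strand 4. Perm now: [1 2 4 3]
Gen 2 (s2^-1): strand 2 crosses under strand 4. Perm now: [1 4 2 3]
Gen 3 (s3^-1): strand 2 crosses under strand 3. Perm now: [1 4 3 2]
Gen 4 (s1^-1): strand 1 crosses under strand 4. Perm now: [4 1 3 2]
Gen 5 (s1^-1): strand 4 crosses under strand 1. Perm now: [1 4 3 2]
Gen 6 (s3): strand 3 crosses over strand 2. Perm now: [1 4 2 3]
Gen 7 (s1^-1): strand 1 crosses under strand 4. Perm now: [4 1 2 3]
Gen 8 (s3): strand 2 crosses over strand 3. Perm now: [4 1 3 2]
Gen 9 (s3): strand 3 crosses over strand 2. Perm now: [4 1 2 3]
Gen 10 (s3): strand 2 crosses over strand 3. Perm now: [4 1 3 2]

Answer: 4 1 3 2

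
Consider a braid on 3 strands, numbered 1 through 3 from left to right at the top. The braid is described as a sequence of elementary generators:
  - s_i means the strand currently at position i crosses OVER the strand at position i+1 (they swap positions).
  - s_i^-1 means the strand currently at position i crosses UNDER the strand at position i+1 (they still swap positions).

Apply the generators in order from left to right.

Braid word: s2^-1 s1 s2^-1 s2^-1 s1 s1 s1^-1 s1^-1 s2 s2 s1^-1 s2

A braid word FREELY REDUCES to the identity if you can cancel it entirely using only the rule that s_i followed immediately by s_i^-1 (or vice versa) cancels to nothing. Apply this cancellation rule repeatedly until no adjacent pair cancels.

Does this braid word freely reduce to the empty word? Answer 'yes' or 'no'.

Gen 1 (s2^-1): push. Stack: [s2^-1]
Gen 2 (s1): push. Stack: [s2^-1 s1]
Gen 3 (s2^-1): push. Stack: [s2^-1 s1 s2^-1]
Gen 4 (s2^-1): push. Stack: [s2^-1 s1 s2^-1 s2^-1]
Gen 5 (s1): push. Stack: [s2^-1 s1 s2^-1 s2^-1 s1]
Gen 6 (s1): push. Stack: [s2^-1 s1 s2^-1 s2^-1 s1 s1]
Gen 7 (s1^-1): cancels prior s1. Stack: [s2^-1 s1 s2^-1 s2^-1 s1]
Gen 8 (s1^-1): cancels prior s1. Stack: [s2^-1 s1 s2^-1 s2^-1]
Gen 9 (s2): cancels prior s2^-1. Stack: [s2^-1 s1 s2^-1]
Gen 10 (s2): cancels prior s2^-1. Stack: [s2^-1 s1]
Gen 11 (s1^-1): cancels prior s1. Stack: [s2^-1]
Gen 12 (s2): cancels prior s2^-1. Stack: []
Reduced word: (empty)

Answer: yes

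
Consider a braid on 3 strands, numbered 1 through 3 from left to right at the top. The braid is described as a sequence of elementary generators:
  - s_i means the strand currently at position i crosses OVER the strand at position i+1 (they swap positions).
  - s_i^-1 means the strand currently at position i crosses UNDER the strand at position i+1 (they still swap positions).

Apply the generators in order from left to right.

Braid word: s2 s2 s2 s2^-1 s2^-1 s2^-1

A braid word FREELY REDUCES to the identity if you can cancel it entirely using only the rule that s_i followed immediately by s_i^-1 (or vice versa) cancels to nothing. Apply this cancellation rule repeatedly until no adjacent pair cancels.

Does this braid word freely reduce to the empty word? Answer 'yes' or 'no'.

Gen 1 (s2): push. Stack: [s2]
Gen 2 (s2): push. Stack: [s2 s2]
Gen 3 (s2): push. Stack: [s2 s2 s2]
Gen 4 (s2^-1): cancels prior s2. Stack: [s2 s2]
Gen 5 (s2^-1): cancels prior s2. Stack: [s2]
Gen 6 (s2^-1): cancels prior s2. Stack: []
Reduced word: (empty)

Answer: yes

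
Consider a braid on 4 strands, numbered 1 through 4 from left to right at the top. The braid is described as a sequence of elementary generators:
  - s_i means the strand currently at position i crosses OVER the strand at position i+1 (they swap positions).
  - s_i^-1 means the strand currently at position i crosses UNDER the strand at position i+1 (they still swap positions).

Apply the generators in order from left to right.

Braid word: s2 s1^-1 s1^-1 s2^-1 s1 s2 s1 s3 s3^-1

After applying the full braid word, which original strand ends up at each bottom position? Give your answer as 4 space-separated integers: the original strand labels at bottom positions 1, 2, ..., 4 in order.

Answer: 3 2 1 4

Derivation:
Gen 1 (s2): strand 2 crosses over strand 3. Perm now: [1 3 2 4]
Gen 2 (s1^-1): strand 1 crosses under strand 3. Perm now: [3 1 2 4]
Gen 3 (s1^-1): strand 3 crosses under strand 1. Perm now: [1 3 2 4]
Gen 4 (s2^-1): strand 3 crosses under strand 2. Perm now: [1 2 3 4]
Gen 5 (s1): strand 1 crosses over strand 2. Perm now: [2 1 3 4]
Gen 6 (s2): strand 1 crosses over strand 3. Perm now: [2 3 1 4]
Gen 7 (s1): strand 2 crosses over strand 3. Perm now: [3 2 1 4]
Gen 8 (s3): strand 1 crosses over strand 4. Perm now: [3 2 4 1]
Gen 9 (s3^-1): strand 4 crosses under strand 1. Perm now: [3 2 1 4]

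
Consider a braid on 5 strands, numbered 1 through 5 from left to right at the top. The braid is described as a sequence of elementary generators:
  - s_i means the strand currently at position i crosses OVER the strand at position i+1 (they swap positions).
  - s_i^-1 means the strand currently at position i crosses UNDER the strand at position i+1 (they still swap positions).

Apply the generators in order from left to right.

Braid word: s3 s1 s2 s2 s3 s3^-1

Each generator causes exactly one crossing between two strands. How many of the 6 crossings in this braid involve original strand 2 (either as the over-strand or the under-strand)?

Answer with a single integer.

Gen 1: crossing 3x4. Involves strand 2? no. Count so far: 0
Gen 2: crossing 1x2. Involves strand 2? yes. Count so far: 1
Gen 3: crossing 1x4. Involves strand 2? no. Count so far: 1
Gen 4: crossing 4x1. Involves strand 2? no. Count so far: 1
Gen 5: crossing 4x3. Involves strand 2? no. Count so far: 1
Gen 6: crossing 3x4. Involves strand 2? no. Count so far: 1

Answer: 1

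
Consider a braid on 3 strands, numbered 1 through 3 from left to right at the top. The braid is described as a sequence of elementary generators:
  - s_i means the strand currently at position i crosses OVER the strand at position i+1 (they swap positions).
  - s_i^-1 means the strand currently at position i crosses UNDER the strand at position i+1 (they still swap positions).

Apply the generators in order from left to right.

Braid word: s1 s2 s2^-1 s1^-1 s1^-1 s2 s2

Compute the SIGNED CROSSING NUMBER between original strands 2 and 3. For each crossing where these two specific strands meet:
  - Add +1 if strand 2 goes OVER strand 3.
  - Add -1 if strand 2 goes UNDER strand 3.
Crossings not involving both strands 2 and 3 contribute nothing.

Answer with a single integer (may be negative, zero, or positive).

Answer: 0

Derivation:
Gen 1: crossing 1x2. Both 2&3? no. Sum: 0
Gen 2: crossing 1x3. Both 2&3? no. Sum: 0
Gen 3: crossing 3x1. Both 2&3? no. Sum: 0
Gen 4: crossing 2x1. Both 2&3? no. Sum: 0
Gen 5: crossing 1x2. Both 2&3? no. Sum: 0
Gen 6: crossing 1x3. Both 2&3? no. Sum: 0
Gen 7: crossing 3x1. Both 2&3? no. Sum: 0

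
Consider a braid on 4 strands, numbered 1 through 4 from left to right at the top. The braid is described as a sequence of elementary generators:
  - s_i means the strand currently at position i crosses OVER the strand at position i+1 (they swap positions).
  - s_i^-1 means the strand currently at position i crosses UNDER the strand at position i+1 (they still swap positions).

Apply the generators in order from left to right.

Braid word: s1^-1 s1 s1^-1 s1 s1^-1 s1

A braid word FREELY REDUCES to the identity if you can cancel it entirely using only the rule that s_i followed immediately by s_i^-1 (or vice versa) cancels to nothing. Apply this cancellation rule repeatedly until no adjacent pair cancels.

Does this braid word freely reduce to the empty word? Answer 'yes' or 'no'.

Answer: yes

Derivation:
Gen 1 (s1^-1): push. Stack: [s1^-1]
Gen 2 (s1): cancels prior s1^-1. Stack: []
Gen 3 (s1^-1): push. Stack: [s1^-1]
Gen 4 (s1): cancels prior s1^-1. Stack: []
Gen 5 (s1^-1): push. Stack: [s1^-1]
Gen 6 (s1): cancels prior s1^-1. Stack: []
Reduced word: (empty)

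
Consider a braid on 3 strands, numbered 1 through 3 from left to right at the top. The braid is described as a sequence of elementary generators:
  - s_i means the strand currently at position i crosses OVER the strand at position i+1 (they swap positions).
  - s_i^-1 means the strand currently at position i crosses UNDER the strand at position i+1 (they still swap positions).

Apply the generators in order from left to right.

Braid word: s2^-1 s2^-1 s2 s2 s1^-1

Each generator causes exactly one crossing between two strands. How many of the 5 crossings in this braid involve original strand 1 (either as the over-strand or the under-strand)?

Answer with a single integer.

Gen 1: crossing 2x3. Involves strand 1? no. Count so far: 0
Gen 2: crossing 3x2. Involves strand 1? no. Count so far: 0
Gen 3: crossing 2x3. Involves strand 1? no. Count so far: 0
Gen 4: crossing 3x2. Involves strand 1? no. Count so far: 0
Gen 5: crossing 1x2. Involves strand 1? yes. Count so far: 1

Answer: 1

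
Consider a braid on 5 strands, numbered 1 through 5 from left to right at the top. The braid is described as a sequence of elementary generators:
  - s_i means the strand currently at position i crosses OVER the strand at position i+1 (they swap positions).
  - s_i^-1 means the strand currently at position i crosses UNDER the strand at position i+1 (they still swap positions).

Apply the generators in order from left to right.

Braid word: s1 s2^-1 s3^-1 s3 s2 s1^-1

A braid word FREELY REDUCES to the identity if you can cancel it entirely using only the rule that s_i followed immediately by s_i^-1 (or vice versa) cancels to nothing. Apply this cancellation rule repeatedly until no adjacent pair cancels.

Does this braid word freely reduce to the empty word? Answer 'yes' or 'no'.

Answer: yes

Derivation:
Gen 1 (s1): push. Stack: [s1]
Gen 2 (s2^-1): push. Stack: [s1 s2^-1]
Gen 3 (s3^-1): push. Stack: [s1 s2^-1 s3^-1]
Gen 4 (s3): cancels prior s3^-1. Stack: [s1 s2^-1]
Gen 5 (s2): cancels prior s2^-1. Stack: [s1]
Gen 6 (s1^-1): cancels prior s1. Stack: []
Reduced word: (empty)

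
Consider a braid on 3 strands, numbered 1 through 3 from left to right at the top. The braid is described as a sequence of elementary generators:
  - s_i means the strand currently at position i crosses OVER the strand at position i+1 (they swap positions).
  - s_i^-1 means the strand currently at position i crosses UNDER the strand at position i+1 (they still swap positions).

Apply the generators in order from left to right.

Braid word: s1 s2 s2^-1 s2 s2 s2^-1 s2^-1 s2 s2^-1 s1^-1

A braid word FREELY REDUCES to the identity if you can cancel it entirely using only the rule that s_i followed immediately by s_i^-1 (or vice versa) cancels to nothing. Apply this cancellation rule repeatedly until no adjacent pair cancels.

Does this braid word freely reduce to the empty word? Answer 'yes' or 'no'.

Gen 1 (s1): push. Stack: [s1]
Gen 2 (s2): push. Stack: [s1 s2]
Gen 3 (s2^-1): cancels prior s2. Stack: [s1]
Gen 4 (s2): push. Stack: [s1 s2]
Gen 5 (s2): push. Stack: [s1 s2 s2]
Gen 6 (s2^-1): cancels prior s2. Stack: [s1 s2]
Gen 7 (s2^-1): cancels prior s2. Stack: [s1]
Gen 8 (s2): push. Stack: [s1 s2]
Gen 9 (s2^-1): cancels prior s2. Stack: [s1]
Gen 10 (s1^-1): cancels prior s1. Stack: []
Reduced word: (empty)

Answer: yes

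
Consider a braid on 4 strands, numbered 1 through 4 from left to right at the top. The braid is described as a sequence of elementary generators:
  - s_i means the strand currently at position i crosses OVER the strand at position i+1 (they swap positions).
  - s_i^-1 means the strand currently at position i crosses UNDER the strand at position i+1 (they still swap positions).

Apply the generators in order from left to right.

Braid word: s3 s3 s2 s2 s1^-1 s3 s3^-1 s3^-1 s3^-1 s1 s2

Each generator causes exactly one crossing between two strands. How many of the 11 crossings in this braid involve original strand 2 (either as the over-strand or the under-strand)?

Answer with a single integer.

Gen 1: crossing 3x4. Involves strand 2? no. Count so far: 0
Gen 2: crossing 4x3. Involves strand 2? no. Count so far: 0
Gen 3: crossing 2x3. Involves strand 2? yes. Count so far: 1
Gen 4: crossing 3x2. Involves strand 2? yes. Count so far: 2
Gen 5: crossing 1x2. Involves strand 2? yes. Count so far: 3
Gen 6: crossing 3x4. Involves strand 2? no. Count so far: 3
Gen 7: crossing 4x3. Involves strand 2? no. Count so far: 3
Gen 8: crossing 3x4. Involves strand 2? no. Count so far: 3
Gen 9: crossing 4x3. Involves strand 2? no. Count so far: 3
Gen 10: crossing 2x1. Involves strand 2? yes. Count so far: 4
Gen 11: crossing 2x3. Involves strand 2? yes. Count so far: 5

Answer: 5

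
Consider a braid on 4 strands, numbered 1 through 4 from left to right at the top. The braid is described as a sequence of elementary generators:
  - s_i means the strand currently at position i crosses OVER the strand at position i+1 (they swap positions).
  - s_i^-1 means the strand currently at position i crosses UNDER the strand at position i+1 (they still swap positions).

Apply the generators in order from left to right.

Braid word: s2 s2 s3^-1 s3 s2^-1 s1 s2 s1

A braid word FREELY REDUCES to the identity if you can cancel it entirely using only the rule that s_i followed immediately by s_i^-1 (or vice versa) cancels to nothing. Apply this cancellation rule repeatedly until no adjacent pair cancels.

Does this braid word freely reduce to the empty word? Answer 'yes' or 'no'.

Answer: no

Derivation:
Gen 1 (s2): push. Stack: [s2]
Gen 2 (s2): push. Stack: [s2 s2]
Gen 3 (s3^-1): push. Stack: [s2 s2 s3^-1]
Gen 4 (s3): cancels prior s3^-1. Stack: [s2 s2]
Gen 5 (s2^-1): cancels prior s2. Stack: [s2]
Gen 6 (s1): push. Stack: [s2 s1]
Gen 7 (s2): push. Stack: [s2 s1 s2]
Gen 8 (s1): push. Stack: [s2 s1 s2 s1]
Reduced word: s2 s1 s2 s1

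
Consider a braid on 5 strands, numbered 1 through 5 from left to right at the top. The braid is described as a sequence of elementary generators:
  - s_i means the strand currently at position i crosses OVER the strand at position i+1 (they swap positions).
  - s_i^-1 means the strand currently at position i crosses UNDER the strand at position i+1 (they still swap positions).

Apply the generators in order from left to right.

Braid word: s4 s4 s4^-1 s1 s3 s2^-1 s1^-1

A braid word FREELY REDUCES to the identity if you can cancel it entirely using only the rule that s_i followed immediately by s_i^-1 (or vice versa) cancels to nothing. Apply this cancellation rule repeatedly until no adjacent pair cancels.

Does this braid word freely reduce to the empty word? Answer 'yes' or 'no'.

Gen 1 (s4): push. Stack: [s4]
Gen 2 (s4): push. Stack: [s4 s4]
Gen 3 (s4^-1): cancels prior s4. Stack: [s4]
Gen 4 (s1): push. Stack: [s4 s1]
Gen 5 (s3): push. Stack: [s4 s1 s3]
Gen 6 (s2^-1): push. Stack: [s4 s1 s3 s2^-1]
Gen 7 (s1^-1): push. Stack: [s4 s1 s3 s2^-1 s1^-1]
Reduced word: s4 s1 s3 s2^-1 s1^-1

Answer: no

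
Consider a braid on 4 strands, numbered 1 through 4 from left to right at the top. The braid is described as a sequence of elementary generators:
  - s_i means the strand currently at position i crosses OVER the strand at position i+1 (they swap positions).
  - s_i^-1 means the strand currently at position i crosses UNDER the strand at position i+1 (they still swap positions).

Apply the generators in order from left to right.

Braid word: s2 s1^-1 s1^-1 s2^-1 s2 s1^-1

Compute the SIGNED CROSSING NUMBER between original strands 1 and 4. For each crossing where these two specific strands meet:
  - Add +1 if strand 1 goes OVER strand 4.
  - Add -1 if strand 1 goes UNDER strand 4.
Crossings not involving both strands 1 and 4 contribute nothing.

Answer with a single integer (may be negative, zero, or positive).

Answer: 0

Derivation:
Gen 1: crossing 2x3. Both 1&4? no. Sum: 0
Gen 2: crossing 1x3. Both 1&4? no. Sum: 0
Gen 3: crossing 3x1. Both 1&4? no. Sum: 0
Gen 4: crossing 3x2. Both 1&4? no. Sum: 0
Gen 5: crossing 2x3. Both 1&4? no. Sum: 0
Gen 6: crossing 1x3. Both 1&4? no. Sum: 0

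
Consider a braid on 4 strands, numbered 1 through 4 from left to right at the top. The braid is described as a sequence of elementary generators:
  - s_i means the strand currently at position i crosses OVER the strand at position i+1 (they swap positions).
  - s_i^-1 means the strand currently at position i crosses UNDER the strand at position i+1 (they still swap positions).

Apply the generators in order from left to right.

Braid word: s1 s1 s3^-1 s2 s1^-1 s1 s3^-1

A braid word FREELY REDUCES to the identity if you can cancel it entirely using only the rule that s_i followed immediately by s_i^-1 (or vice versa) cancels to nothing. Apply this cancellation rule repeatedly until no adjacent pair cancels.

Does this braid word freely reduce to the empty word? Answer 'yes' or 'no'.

Answer: no

Derivation:
Gen 1 (s1): push. Stack: [s1]
Gen 2 (s1): push. Stack: [s1 s1]
Gen 3 (s3^-1): push. Stack: [s1 s1 s3^-1]
Gen 4 (s2): push. Stack: [s1 s1 s3^-1 s2]
Gen 5 (s1^-1): push. Stack: [s1 s1 s3^-1 s2 s1^-1]
Gen 6 (s1): cancels prior s1^-1. Stack: [s1 s1 s3^-1 s2]
Gen 7 (s3^-1): push. Stack: [s1 s1 s3^-1 s2 s3^-1]
Reduced word: s1 s1 s3^-1 s2 s3^-1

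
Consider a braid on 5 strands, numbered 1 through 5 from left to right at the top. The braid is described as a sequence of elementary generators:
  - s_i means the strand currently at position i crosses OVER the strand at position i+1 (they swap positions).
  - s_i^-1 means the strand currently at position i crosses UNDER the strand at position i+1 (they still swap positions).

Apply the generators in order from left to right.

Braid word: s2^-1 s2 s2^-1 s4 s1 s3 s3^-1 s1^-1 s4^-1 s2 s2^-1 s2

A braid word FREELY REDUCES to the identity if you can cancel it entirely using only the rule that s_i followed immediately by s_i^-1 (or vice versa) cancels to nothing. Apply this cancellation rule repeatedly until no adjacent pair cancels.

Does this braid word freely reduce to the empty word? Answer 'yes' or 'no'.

Gen 1 (s2^-1): push. Stack: [s2^-1]
Gen 2 (s2): cancels prior s2^-1. Stack: []
Gen 3 (s2^-1): push. Stack: [s2^-1]
Gen 4 (s4): push. Stack: [s2^-1 s4]
Gen 5 (s1): push. Stack: [s2^-1 s4 s1]
Gen 6 (s3): push. Stack: [s2^-1 s4 s1 s3]
Gen 7 (s3^-1): cancels prior s3. Stack: [s2^-1 s4 s1]
Gen 8 (s1^-1): cancels prior s1. Stack: [s2^-1 s4]
Gen 9 (s4^-1): cancels prior s4. Stack: [s2^-1]
Gen 10 (s2): cancels prior s2^-1. Stack: []
Gen 11 (s2^-1): push. Stack: [s2^-1]
Gen 12 (s2): cancels prior s2^-1. Stack: []
Reduced word: (empty)

Answer: yes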